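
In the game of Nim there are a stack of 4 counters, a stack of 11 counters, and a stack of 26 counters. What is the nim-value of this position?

21

Nim-sum: 4 XOR 11 XOR 26 = 21.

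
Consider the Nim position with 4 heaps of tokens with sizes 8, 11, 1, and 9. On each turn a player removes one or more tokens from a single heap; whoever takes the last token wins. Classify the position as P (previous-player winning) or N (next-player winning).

Write each in binary and XOR column by column:
  1000  (8)
  1011  (11)
  0001  (1)
  1001  (9)
  ----
  1011  (11)
The nim-sum is 11 ≠ 0, so this is an N-position: the player to move can win.

N-position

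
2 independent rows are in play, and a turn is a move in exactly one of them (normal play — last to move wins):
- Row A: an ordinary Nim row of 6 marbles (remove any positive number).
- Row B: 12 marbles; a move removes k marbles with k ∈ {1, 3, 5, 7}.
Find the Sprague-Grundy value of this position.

Row A is a plain Nim row of size 6, so its Grundy value is 6.
Grundy values for row B (subtraction set {1, 3, 5, 7}):
k:     0  1  2  3  4  5  6  7  8  9 10 11 12
g(k):  0  1  0  1  0  1  0  1  0  1  0  1  0
So g(12) = 0.
By the Sprague-Grundy theorem, the Grundy value of a sum of independent games is the XOR of the component values.
Combined value = 6 XOR 0 = 6.

6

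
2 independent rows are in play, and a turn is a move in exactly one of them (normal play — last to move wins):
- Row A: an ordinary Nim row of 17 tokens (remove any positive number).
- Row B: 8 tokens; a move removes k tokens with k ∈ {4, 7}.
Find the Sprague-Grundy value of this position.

19

Row A is a plain Nim row of size 17, so its Grundy value is 17.
Grundy values for row B (subtraction set {4, 7}):
g(0) = mex{} = 0
g(1) = mex{} = 0
g(2) = mex{} = 0
g(3) = mex{} = 0
g(4) = mex{0} = 1
g(5) = mex{0} = 1
g(6) = mex{0} = 1
g(7) = mex{0} = 1
g(8) = mex{0,1} = 2
So g(8) = 2.
The value of a disjunctive sum is the nim-sum of the parts.
Combined value = 17 XOR 2 = 19.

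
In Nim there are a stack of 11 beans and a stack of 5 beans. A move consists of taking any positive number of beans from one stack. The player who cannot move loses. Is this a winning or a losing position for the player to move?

Compute the nim-sum pairwise:
11 ⊕ 5 = 14
The nim-sum is 14 ≠ 0, so this is an N-position: the player to move can win.

Winning position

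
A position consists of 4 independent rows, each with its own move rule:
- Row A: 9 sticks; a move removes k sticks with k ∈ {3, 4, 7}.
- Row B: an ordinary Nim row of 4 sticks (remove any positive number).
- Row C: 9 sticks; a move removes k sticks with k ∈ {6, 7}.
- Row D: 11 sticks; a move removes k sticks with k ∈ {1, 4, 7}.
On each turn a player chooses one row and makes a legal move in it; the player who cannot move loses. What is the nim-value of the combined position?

7

Grundy values for row A (subtraction set {3, 4, 7}):
k:     0  1  2  3  4  5  6  7  8  9
g(k):  0  0  0  1  1  1  2  2  2  3
So g(9) = 3.
Row B is a plain Nim row of size 4, so its Grundy value is 4.
Grundy values for row C (subtraction set {6, 7}):
g(0) = mex{} = 0
g(1) = mex{} = 0
g(2) = mex{} = 0
g(3) = mex{} = 0
g(4) = mex{} = 0
g(5) = mex{} = 0
g(6) = mex{0} = 1
g(7) = mex{0} = 1
g(8) = mex{0} = 1
g(9) = mex{0} = 1
So g(9) = 1.
Grundy values for row D (subtraction set {1, 4, 7}):
k:     0  1  2  3  4  5  6  7  8  9 10 11
g(k):  0  1  0  1  2  0  1  2  0  1  0  1
So g(11) = 1.
By the Sprague-Grundy theorem, the Grundy value of a sum of independent games is the XOR of the component values.
Combined value = 3 XOR 4 XOR 1 XOR 1 = 7.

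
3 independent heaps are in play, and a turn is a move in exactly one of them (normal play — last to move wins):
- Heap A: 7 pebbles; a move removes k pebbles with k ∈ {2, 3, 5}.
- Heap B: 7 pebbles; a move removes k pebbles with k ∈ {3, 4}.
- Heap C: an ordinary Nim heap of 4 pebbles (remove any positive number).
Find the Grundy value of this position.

For heap A, compute g(0), g(1), … with moves {2, 3, 5}:
g(0) = mex{} = 0
g(1) = mex{} = 0
g(2) = mex{0} = 1
g(3) = mex{0} = 1
g(4) = mex{0,1} = 2
g(5) = mex{0,1} = 2
g(6) = mex{0,1,2} = 3
g(7) = mex{1,2} = 0
So g(7) = 0.
Build the Grundy sequence for heap B with g(k) = mex{g(k−s) : s ∈ {3, 4}, s ≤ k}:
k:     0  1  2  3  4  5  6  7
g(k):  0  0  0  1  1  1  2  0
So g(7) = 0.
Heap C is a plain Nim heap of size 4, so its Grundy value is 4.
By the Sprague-Grundy theorem, the Grundy value of a sum of independent games is the XOR of the component values.
Combined value = 0 ⊕ 0 ⊕ 4 = 4.

4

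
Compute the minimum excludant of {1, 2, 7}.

0

0 is not in the set, so the mex is 0.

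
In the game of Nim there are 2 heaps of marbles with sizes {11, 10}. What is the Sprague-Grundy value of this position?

In binary:
  1011  (11)
  1010  (10)
  ----
  0001  (1)

1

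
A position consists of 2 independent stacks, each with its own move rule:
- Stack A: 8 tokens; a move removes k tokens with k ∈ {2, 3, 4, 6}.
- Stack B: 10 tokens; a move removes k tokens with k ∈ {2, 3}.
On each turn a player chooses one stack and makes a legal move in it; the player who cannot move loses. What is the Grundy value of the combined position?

0

For stack A, compute g(0), g(1), … with moves {2, 3, 4, 6}:
k:     0  1  2  3  4  5  6  7  8
g(k):  0  0  1  1  2  2  3  3  0
So g(8) = 0.
For stack B, compute g(0), g(1), … with moves {2, 3}:
k:     0  1  2  3  4  5  6  7  8  9 10
g(k):  0  0  1  1  2  0  0  1  1  2  0
So g(10) = 0.
By the Sprague-Grundy theorem, the Grundy value of a sum of independent games is the XOR of the component values.
Combined value = 0 XOR 0 = 0.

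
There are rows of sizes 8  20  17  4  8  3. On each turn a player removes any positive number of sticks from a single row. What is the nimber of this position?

Compute the nim-sum pairwise:
8 ^ 20 = 28
28 ^ 17 = 13
13 ^ 4 = 9
9 ^ 8 = 1
1 ^ 3 = 2

2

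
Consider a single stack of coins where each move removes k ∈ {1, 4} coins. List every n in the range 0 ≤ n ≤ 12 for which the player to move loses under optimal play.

Grundy values for subtraction set {1, 4}:
g(0) = mex{} = 0
g(1) = mex{0} = 1
g(2) = mex{1} = 0
g(3) = mex{0} = 1
g(4) = mex{0,1} = 2
g(5) = mex{1,2} = 0
g(6) = mex{0} = 1
g(7) = mex{1} = 0
g(8) = mex{0,2} = 1
g(9) = mex{0,1} = 2
g(10) = mex{1,2} = 0
g(11) = mex{0} = 1
g(12) = mex{1} = 0
The P-positions (g = 0) in 0..12 are 0, 2, 5, 7, 10, 12.

0, 2, 5, 7, 10, 12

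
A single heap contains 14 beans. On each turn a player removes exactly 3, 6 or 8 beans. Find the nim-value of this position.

1

Grundy values for subtraction set {3, 6, 8}:
k:     0  1  2  3  4  5  6  7  8  9 10 11 12 13 14
g(k):  0  0  0  1  1  1  2  2  2  3  3  0  0  0  1
So g(14) = 1.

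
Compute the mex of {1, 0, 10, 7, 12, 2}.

The values 0, 1, 2 are all present; 3 is the first non-negative integer missing from the set.

3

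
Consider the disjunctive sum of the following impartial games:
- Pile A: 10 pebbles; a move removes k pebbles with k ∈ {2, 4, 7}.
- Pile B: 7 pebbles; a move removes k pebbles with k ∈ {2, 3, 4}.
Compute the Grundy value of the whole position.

2

Grundy values for pile A (subtraction set {2, 4, 7}):
k:     0  1  2  3  4  5  6  7  8  9 10
g(k):  0  0  1  1  2  2  0  3  1  0  2
So g(10) = 2.
For pile B, compute g(0), g(1), … with moves {2, 3, 4}:
g(0) = mex{} = 0
g(1) = mex{} = 0
g(2) = mex{0} = 1
g(3) = mex{0} = 1
g(4) = mex{0,1} = 2
g(5) = mex{0,1} = 2
g(6) = mex{1,2} = 0
g(7) = mex{1,2} = 0
So g(7) = 0.
By the Sprague-Grundy theorem, the Grundy value of a sum of independent games is the XOR of the component values.
Combined value = 2 ⊕ 0 = 2.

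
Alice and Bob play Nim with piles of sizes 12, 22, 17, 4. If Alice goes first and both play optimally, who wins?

Alice wins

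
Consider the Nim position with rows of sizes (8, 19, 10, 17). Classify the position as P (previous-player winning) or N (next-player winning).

Bitwise XOR of the heap sizes:
  01000  (8)
  10011  (19)
  01010  (10)
  10001  (17)
  -----
  00000  (0)
The nim-sum is 0, so this is a P-position: the player to move is in a losing position under optimal play.

P-position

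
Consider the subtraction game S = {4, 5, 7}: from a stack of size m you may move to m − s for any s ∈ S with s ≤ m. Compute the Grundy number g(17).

1

Grundy values for subtraction set {4, 5, 7}:
k:     0  1  2  3  4  5  6  7  8  9 10 11 12 13 14 15 16 17
g(k):  0  0  0  0  1  1  1  1  2  2  2  0  0  0  0  1  1  1
So g(17) = 1.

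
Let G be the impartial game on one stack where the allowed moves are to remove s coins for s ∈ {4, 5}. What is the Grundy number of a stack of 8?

2

Compute g(0), g(1), … for moves {4, 5}:
g(0) = mex{} = 0
g(1) = mex{} = 0
g(2) = mex{} = 0
g(3) = mex{} = 0
g(4) = mex{0} = 1
g(5) = mex{0} = 1
g(6) = mex{0} = 1
g(7) = mex{0} = 1
g(8) = mex{0,1} = 2
So g(8) = 2.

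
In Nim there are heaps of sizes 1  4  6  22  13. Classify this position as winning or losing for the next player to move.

Nim-sum: 1 ^ 4 ^ 6 ^ 22 ^ 13 = 24.
The nim-sum is 24 ≠ 0, so this is an N-position: the player to move can win.

Winning position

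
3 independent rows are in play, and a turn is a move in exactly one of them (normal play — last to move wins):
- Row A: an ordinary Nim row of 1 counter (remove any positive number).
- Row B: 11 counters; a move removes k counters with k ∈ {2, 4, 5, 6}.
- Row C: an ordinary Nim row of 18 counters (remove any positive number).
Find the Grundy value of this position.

18

Row A is a plain Nim row of size 1, so its Grundy value is 1.
Grundy values for row B (subtraction set {2, 4, 5, 6}):
k:     0  1  2  3  4  5  6  7  8  9 10 11
g(k):  0  0  1  1  2  2  3  3  0  0  1  1
So g(11) = 1.
Row C is a plain Nim row of size 18, so its Grundy value is 18.
The value of a disjunctive sum is the nim-sum of the parts.
Combined value = 1 XOR 1 XOR 18 = 18.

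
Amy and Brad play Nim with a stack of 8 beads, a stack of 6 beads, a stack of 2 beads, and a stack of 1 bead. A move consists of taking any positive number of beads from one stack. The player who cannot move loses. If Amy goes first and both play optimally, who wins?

Amy wins

In binary:
  1000  (8)
  0110  (6)
  0010  (2)
  0001  (1)
  ----
  1101  (13)
The nim-sum is 13 ≠ 0, so this is an N-position: the player to move can win; Amy has a winning move.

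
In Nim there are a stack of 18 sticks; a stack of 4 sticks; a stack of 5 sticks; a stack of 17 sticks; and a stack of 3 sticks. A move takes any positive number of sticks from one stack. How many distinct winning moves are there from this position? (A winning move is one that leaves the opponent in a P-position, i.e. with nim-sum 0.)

Nim-sum: 18 XOR 4 XOR 5 XOR 17 XOR 3 = 1.
The overall nim-sum is X = 1. A stack of size p has a winning move iff p XOR X < p (reduce it to p XOR X).
  18: 18 XOR 1 = 19 ≥ 18 — no move.
  4: 4 XOR 1 = 5 ≥ 4 — no move.
  5: 5 XOR 1 = 4 < 5 — winning move (to 4).
  17: 17 XOR 1 = 16 < 17 — winning move (to 16).
  3: 3 XOR 1 = 2 < 3 — winning move (to 2).
That gives 3 winning moves.

3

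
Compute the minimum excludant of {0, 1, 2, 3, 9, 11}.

The values 0, 1, 2, 3 are all present; 4 is the first non-negative integer missing from the set.

4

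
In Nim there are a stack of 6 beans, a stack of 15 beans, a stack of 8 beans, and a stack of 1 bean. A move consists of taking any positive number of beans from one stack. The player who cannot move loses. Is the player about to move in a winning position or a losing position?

In binary:
  0110  (6)
  1111  (15)
  1000  (8)
  0001  (1)
  ----
  0000  (0)
The nim-sum is 0, so this is a P-position: the player to move is in a losing position under optimal play.

Losing position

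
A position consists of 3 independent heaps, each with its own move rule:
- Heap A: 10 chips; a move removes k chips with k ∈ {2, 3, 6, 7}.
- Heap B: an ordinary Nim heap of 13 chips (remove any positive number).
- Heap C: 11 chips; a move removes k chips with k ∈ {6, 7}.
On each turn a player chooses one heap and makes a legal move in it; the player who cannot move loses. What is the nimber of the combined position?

12

For heap A, compute g(0), g(1), … with moves {2, 3, 6, 7}:
k:     0  1  2  3  4  5  6  7  8  9 10
g(k):  0  0  1  1  2  0  3  1  2  0  0
So g(10) = 0.
Heap B is a plain Nim heap of size 13, so its Grundy value is 13.
Grundy values for heap C (subtraction set {6, 7}):
k:     0  1  2  3  4  5  6  7  8  9 10 11
g(k):  0  0  0  0  0  0  1  1  1  1  1  1
So g(11) = 1.
By the Sprague-Grundy theorem, the Grundy value of a sum of independent games is the XOR of the component values.
Combined value = 0 ⊕ 13 ⊕ 1 = 12.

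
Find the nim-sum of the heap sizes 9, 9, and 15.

15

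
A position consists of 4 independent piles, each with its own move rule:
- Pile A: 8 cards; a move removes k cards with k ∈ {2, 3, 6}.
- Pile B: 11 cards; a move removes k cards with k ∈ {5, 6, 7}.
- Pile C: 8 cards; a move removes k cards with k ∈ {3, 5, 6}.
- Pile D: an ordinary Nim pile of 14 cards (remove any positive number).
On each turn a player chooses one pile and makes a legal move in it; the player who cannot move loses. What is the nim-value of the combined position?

For pile A, compute g(0), g(1), … with moves {2, 3, 6}:
k:     0  1  2  3  4  5  6  7  8
g(k):  0  0  1  1  2  0  3  1  2
So g(8) = 2.
Build the Grundy sequence for pile B with g(k) = mex{g(k−s) : s ∈ {5, 6, 7}, s ≤ k}:
g(0) = mex{} = 0
g(1) = mex{} = 0
g(2) = mex{} = 0
g(3) = mex{} = 0
g(4) = mex{} = 0
g(5) = mex{0} = 1
g(6) = mex{0} = 1
g(7) = mex{0} = 1
g(8) = mex{0} = 1
g(9) = mex{0} = 1
g(10) = mex{0,1} = 2
g(11) = mex{0,1} = 2
So g(11) = 2.
Grundy values for pile C (subtraction set {3, 5, 6}):
k:     0  1  2  3  4  5  6  7  8
g(k):  0  0  0  1  1  1  2  2  2
So g(8) = 2.
Pile D is a plain Nim pile of size 14, so its Grundy value is 14.
The value of a disjunctive sum is the nim-sum of the parts.
Combined value = 2 XOR 2 XOR 2 XOR 14 = 12.

12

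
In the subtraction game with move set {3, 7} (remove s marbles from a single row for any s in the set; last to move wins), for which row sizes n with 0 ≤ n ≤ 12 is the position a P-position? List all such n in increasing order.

0, 1, 2, 6, 10, 11, 12

Compute g(0), g(1), … for moves {3, 7}:
k:     0  1  2  3  4  5  6  7  8  9 10 11 12
g(k):  0  0  0  1  1  1  0  2  2  1  0  0  0
The P-positions (g = 0) in 0..12 are 0, 1, 2, 6, 10, 11, 12.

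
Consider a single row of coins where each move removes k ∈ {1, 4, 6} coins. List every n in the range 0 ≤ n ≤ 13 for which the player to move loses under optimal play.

0, 2, 5, 7, 10, 12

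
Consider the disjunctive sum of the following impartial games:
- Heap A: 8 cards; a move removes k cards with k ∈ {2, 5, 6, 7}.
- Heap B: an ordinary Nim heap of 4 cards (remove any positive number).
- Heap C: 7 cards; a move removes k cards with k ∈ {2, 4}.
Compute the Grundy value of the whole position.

6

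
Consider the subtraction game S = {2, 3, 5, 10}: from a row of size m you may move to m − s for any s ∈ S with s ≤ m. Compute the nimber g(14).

Grundy values for subtraction set {2, 3, 5, 10}:
g(0) = mex{} = 0
g(1) = mex{} = 0
g(2) = mex{0} = 1
g(3) = mex{0} = 1
g(4) = mex{0,1} = 2
g(5) = mex{0,1} = 2
g(6) = mex{0,1,2} = 3
g(7) = mex{1,2} = 0
g(8) = mex{1,2,3} = 0
g(9) = mex{0,2,3} = 1
g(10) = mex{0,2} = 1
g(11) = mex{0,1,3} = 2
g(12) = mex{0,1} = 2
g(13) = mex{0,1,2} = 3
g(14) = mex{1,2} = 0
So g(14) = 0.

0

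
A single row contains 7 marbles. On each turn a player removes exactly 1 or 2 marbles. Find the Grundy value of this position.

Build the Grundy sequence with g(k) = mex{g(k−s) : s ∈ {1, 2}, s ≤ k}:
k:     0  1  2  3  4  5  6  7
g(k):  0  1  2  0  1  2  0  1
So g(7) = 1.

1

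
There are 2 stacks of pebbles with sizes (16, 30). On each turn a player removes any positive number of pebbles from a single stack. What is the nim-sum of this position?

14

Nim-sum: 16 ⊕ 30 = 14.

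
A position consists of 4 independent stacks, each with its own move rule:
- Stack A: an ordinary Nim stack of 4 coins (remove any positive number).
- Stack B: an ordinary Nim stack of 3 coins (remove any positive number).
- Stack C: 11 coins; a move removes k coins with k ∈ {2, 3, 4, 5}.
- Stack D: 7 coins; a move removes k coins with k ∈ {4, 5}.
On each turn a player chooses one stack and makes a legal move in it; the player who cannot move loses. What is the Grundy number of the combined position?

4

Stack A is a plain Nim stack of size 4, so its Grundy value is 4.
Stack B is a plain Nim stack of size 3, so its Grundy value is 3.
Grundy values for stack C (subtraction set {2, 3, 4, 5}):
k:     0  1  2  3  4  5  6  7  8  9 10 11
g(k):  0  0  1  1  2  2  3  0  0  1  1  2
So g(11) = 2.
Grundy values for stack D (subtraction set {4, 5}):
k:     0  1  2  3  4  5  6  7
g(k):  0  0  0  0  1  1  1  1
So g(7) = 1.
The value of a disjunctive sum is the nim-sum of the parts.
Combined value = 4 ⊕ 3 ⊕ 2 ⊕ 1 = 4.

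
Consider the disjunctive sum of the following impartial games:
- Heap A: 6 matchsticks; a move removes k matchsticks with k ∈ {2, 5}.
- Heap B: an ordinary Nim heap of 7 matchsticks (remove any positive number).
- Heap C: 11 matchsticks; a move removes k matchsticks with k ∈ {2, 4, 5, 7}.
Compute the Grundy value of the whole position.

Grundy values for heap A (subtraction set {2, 5}):
k:     0  1  2  3  4  5  6
g(k):  0  0  1  1  0  2  1
So g(6) = 1.
Heap B is a plain Nim heap of size 7, so its Grundy value is 7.
Build the Grundy sequence for heap C with g(k) = mex{g(k−s) : s ∈ {2, 4, 5, 7}, s ≤ k}:
g(0) = mex{} = 0
g(1) = mex{} = 0
g(2) = mex{0} = 1
g(3) = mex{0} = 1
g(4) = mex{0,1} = 2
g(5) = mex{0,1} = 2
g(6) = mex{0,1,2} = 3
g(7) = mex{0,1,2} = 3
g(8) = mex{0,1,2,3} = 4
g(9) = mex{1,2,3} = 0
g(10) = mex{1,2,3,4} = 0
g(11) = mex{0,2,3} = 1
So g(11) = 1.
By the Sprague-Grundy theorem, the Grundy value of a sum of independent games is the XOR of the component values.
Combined value = 1 XOR 7 XOR 1 = 7.

7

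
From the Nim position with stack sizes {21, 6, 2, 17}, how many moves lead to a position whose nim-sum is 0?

In binary:
  10101  (21)
  00110  (6)
  00010  (2)
  10001  (17)
  -----
  00000  (0)
The nim-sum is already 0, so every move leaves a nonzero nim-sum — there are no winning moves.

0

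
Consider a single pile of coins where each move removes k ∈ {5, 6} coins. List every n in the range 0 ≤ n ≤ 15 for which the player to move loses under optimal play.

0, 1, 2, 3, 4, 11, 12, 13, 14, 15

Grundy values for subtraction set {5, 6}:
k:     0  1  2  3  4  5  6  7  8  9 10 11 12 13 14 15
g(k):  0  0  0  0  0  1  1  1  1  1  2  0  0  0  0  0
The P-positions (g = 0) in 0..15 are 0, 1, 2, 3, 4, 11, 12, 13, 14, 15.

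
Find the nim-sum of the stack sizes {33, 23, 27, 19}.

62

Write each in binary and XOR column by column:
  100001  (33)
  010111  (23)
  011011  (27)
  010011  (19)
  ------
  111110  (62)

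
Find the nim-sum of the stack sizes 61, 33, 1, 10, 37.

50

Nim-sum: 61 XOR 33 XOR 1 XOR 10 XOR 37 = 50.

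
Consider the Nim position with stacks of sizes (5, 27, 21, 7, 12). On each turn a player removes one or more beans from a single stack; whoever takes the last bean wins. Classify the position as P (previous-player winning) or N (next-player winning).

Compute the nim-sum pairwise:
5 ^ 27 = 30
30 ^ 21 = 11
11 ^ 7 = 12
12 ^ 12 = 0
The nim-sum is 0, so this is a P-position: the player to move is in a losing position under optimal play.

P-position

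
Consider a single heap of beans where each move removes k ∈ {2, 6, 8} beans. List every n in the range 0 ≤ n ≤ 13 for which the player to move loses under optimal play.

Build the Grundy sequence with g(k) = mex{g(k−s) : s ∈ {2, 6, 8}, s ≤ k}:
g(0) = mex{} = 0
g(1) = mex{} = 0
g(2) = mex{0} = 1
g(3) = mex{0} = 1
g(4) = mex{1} = 0
g(5) = mex{1} = 0
g(6) = mex{0} = 1
g(7) = mex{0} = 1
g(8) = mex{0,1} = 2
g(9) = mex{0,1} = 2
g(10) = mex{0,1,2} = 3
g(11) = mex{0,1,2} = 3
g(12) = mex{0,1,3} = 2
g(13) = mex{0,1,3} = 2
The P-positions (g = 0) in 0..13 are 0, 1, 4, 5.

0, 1, 4, 5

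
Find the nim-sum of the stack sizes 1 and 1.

0

Compute the nim-sum pairwise:
1 ^ 1 = 0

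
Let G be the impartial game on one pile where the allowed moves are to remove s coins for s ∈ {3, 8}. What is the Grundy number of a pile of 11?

Compute g(0), g(1), … for moves {3, 8}:
g(0) = mex{} = 0
g(1) = mex{} = 0
g(2) = mex{} = 0
g(3) = mex{0} = 1
g(4) = mex{0} = 1
g(5) = mex{0} = 1
g(6) = mex{1} = 0
g(7) = mex{1} = 0
g(8) = mex{0,1} = 2
g(9) = mex{0} = 1
g(10) = mex{0} = 1
g(11) = mex{1,2} = 0
So g(11) = 0.

0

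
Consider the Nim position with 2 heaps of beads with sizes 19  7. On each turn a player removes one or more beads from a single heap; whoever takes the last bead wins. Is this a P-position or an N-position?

N-position

Nim-sum: 19 ⊕ 7 = 20.
The nim-sum is 20 ≠ 0, so this is an N-position: the player to move can win.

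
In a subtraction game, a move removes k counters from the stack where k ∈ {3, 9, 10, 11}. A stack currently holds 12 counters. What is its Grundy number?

2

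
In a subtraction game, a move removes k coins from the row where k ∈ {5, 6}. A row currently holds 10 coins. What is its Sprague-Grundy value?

Compute g(0), g(1), … for moves {5, 6}:
k:     0  1  2  3  4  5  6  7  8  9 10
g(k):  0  0  0  0  0  1  1  1  1  1  2
So g(10) = 2.

2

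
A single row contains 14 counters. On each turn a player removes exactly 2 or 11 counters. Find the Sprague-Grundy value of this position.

Grundy values for subtraction set {2, 11}:
k:     0  1  2  3  4  5  6  7  8  9 10 11 12 13 14
g(k):  0  0  1  1  0  0  1  1  0  0  1  1  2  0  0
So g(14) = 0.

0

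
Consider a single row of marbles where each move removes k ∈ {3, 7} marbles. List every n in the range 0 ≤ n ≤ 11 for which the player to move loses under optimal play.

0, 1, 2, 6, 10, 11

Grundy values for subtraction set {3, 7}:
k:     0  1  2  3  4  5  6  7  8  9 10 11
g(k):  0  0  0  1  1  1  0  2  2  1  0  0
The P-positions (g = 0) in 0..11 are 0, 1, 2, 6, 10, 11.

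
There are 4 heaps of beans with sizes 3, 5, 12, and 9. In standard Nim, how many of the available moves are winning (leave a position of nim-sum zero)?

1

Nim-sum: 3 ⊕ 5 ⊕ 12 ⊕ 9 = 3.
The overall nim-sum is X = 3. A heap of size p has a winning move iff p XOR X < p (reduce it to p XOR X).
  3: 3 XOR 3 = 0 < 3 — winning move (to 0).
  5: 5 XOR 3 = 6 ≥ 5 — no move.
  12: 12 XOR 3 = 15 ≥ 12 — no move.
  9: 9 XOR 3 = 10 ≥ 9 — no move.
That gives 1 winning move.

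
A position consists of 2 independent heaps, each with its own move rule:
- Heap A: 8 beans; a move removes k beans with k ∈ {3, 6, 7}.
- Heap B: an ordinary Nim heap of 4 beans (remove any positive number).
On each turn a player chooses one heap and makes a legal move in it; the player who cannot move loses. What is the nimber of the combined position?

6

Build the Grundy sequence for heap A with g(k) = mex{g(k−s) : s ∈ {3, 6, 7}, s ≤ k}:
k:     0  1  2  3  4  5  6  7  8
g(k):  0  0  0  1  1  1  2  2  2
So g(8) = 2.
Heap B is a plain Nim heap of size 4, so its Grundy value is 4.
The value of a disjunctive sum is the nim-sum of the parts.
Combined value = 2 ⊕ 4 = 6.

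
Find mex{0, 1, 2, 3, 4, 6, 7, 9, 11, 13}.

The values 0, 1, 2, 3, 4 are all present; 5 is the first non-negative integer missing from the set.

5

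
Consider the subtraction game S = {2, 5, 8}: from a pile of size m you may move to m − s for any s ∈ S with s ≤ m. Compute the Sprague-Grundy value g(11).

0

Grundy values for subtraction set {2, 5, 8}:
k:     0  1  2  3  4  5  6  7  8  9 10 11
g(k):  0  0  1  1  0  2  1  0  2  1  0  0
So g(11) = 0.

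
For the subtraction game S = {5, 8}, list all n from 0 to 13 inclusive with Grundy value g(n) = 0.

Compute g(0), g(1), … for moves {5, 8}:
g(0) = mex{} = 0
g(1) = mex{} = 0
g(2) = mex{} = 0
g(3) = mex{} = 0
g(4) = mex{} = 0
g(5) = mex{0} = 1
g(6) = mex{0} = 1
g(7) = mex{0} = 1
g(8) = mex{0} = 1
g(9) = mex{0} = 1
g(10) = mex{0,1} = 2
g(11) = mex{0,1} = 2
g(12) = mex{0,1} = 2
g(13) = mex{1} = 0
The P-positions (g = 0) in 0..13 are 0, 1, 2, 3, 4, 13.

0, 1, 2, 3, 4, 13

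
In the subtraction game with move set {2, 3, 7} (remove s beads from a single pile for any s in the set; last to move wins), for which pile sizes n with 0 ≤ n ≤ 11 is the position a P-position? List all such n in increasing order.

0, 1, 5, 6, 10, 11

Compute g(0), g(1), … for moves {2, 3, 7}:
g(0) = mex{} = 0
g(1) = mex{} = 0
g(2) = mex{0} = 1
g(3) = mex{0} = 1
g(4) = mex{0,1} = 2
g(5) = mex{1} = 0
g(6) = mex{1,2} = 0
g(7) = mex{0,2} = 1
g(8) = mex{0} = 1
g(9) = mex{0,1} = 2
g(10) = mex{1} = 0
g(11) = mex{1,2} = 0
The P-positions (g = 0) in 0..11 are 0, 1, 5, 6, 10, 11.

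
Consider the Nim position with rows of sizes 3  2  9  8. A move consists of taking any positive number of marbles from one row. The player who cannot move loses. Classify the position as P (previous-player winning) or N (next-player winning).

P-position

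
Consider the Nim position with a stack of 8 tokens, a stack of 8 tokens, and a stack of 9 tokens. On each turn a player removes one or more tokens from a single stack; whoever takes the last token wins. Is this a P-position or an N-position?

N-position

Compute the nim-sum pairwise:
8 ^ 8 = 0
0 ^ 9 = 9
The nim-sum is 9 ≠ 0, so this is an N-position: the player to move can win.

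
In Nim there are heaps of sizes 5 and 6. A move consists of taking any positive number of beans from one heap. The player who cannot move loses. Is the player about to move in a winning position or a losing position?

Nim-sum: 5 XOR 6 = 3.
The nim-sum is 3 ≠ 0, so this is an N-position: the player to move can win.

Winning position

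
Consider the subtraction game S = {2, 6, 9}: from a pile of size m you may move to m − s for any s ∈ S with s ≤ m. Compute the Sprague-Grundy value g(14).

1

Compute g(0), g(1), … for moves {2, 6, 9}:
k:     0  1  2  3  4  5  6  7  8  9 10 11 12 13 14
g(k):  0  0  1  1  0  0  1  1  0  2  1  3  0  2  1
So g(14) = 1.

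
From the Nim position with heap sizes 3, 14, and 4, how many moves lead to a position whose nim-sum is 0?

1

Compute the nim-sum pairwise:
3 ^ 14 = 13
13 ^ 4 = 9
The overall nim-sum is X = 9. A heap of size p has a winning move iff p XOR X < p (reduce it to p XOR X).
  3: 3 XOR 9 = 10 ≥ 3 — no move.
  14: 14 XOR 9 = 7 < 14 — winning move (to 7).
  4: 4 XOR 9 = 13 ≥ 4 — no move.
That gives 1 winning move.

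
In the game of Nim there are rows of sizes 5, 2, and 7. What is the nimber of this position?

0

Write each in binary and XOR column by column:
  101  (5)
  010  (2)
  111  (7)
  ---
  000  (0)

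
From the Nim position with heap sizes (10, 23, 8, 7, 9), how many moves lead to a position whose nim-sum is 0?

Nim-sum: 10 XOR 23 XOR 8 XOR 7 XOR 9 = 27.
The overall nim-sum is X = 27. A heap of size p has a winning move iff p XOR X < p (reduce it to p XOR X).
  10: 10 XOR 27 = 17 ≥ 10 — no move.
  23: 23 XOR 27 = 12 < 23 — winning move (to 12).
  8: 8 XOR 27 = 19 ≥ 8 — no move.
  7: 7 XOR 27 = 28 ≥ 7 — no move.
  9: 9 XOR 27 = 18 ≥ 9 — no move.
That gives 1 winning move.

1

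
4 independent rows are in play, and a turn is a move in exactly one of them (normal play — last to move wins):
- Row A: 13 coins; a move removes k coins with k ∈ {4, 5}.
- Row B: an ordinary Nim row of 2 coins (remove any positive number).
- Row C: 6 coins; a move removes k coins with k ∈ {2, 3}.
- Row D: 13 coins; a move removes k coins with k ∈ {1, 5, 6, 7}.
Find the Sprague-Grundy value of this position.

Grundy values for row A (subtraction set {4, 5}):
g(0) = mex{} = 0
g(1) = mex{} = 0
g(2) = mex{} = 0
g(3) = mex{} = 0
g(4) = mex{0} = 1
g(5) = mex{0} = 1
g(6) = mex{0} = 1
g(7) = mex{0} = 1
g(8) = mex{0,1} = 2
g(9) = mex{1} = 0
g(10) = mex{1} = 0
g(11) = mex{1} = 0
g(12) = mex{1,2} = 0
g(13) = mex{0,2} = 1
So g(13) = 1.
Row B is a plain Nim row of size 2, so its Grundy value is 2.
Grundy values for row C (subtraction set {2, 3}):
g(0) = mex{} = 0
g(1) = mex{} = 0
g(2) = mex{0} = 1
g(3) = mex{0} = 1
g(4) = mex{0,1} = 2
g(5) = mex{1} = 0
g(6) = mex{1,2} = 0
So g(6) = 0.
For row D, compute g(0), g(1), … with moves {1, 5, 6, 7}:
k:     0  1  2  3  4  5  6  7  8  9 10 11 12 13
g(k):  0  1  0  1  0  1  2  3  2  3  2  3  0  1
So g(13) = 1.
The value of a disjunctive sum is the nim-sum of the parts.
Combined value = 1 ⊕ 2 ⊕ 0 ⊕ 1 = 2.

2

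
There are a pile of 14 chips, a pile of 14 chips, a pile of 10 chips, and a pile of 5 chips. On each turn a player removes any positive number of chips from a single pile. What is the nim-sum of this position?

Bitwise XOR of the heap sizes:
  1110  (14)
  1110  (14)
  1010  (10)
  0101  (5)
  ----
  1111  (15)

15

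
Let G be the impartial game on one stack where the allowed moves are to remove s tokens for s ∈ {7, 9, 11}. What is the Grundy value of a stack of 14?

Build the Grundy sequence with g(k) = mex{g(k−s) : s ∈ {7, 9, 11}, s ≤ k}:
g(0) = mex{} = 0
g(1) = mex{} = 0
g(2) = mex{} = 0
g(3) = mex{} = 0
g(4) = mex{} = 0
g(5) = mex{} = 0
g(6) = mex{} = 0
g(7) = mex{0} = 1
g(8) = mex{0} = 1
g(9) = mex{0} = 1
g(10) = mex{0} = 1
g(11) = mex{0} = 1
g(12) = mex{0} = 1
g(13) = mex{0} = 1
g(14) = mex{0,1} = 2
So g(14) = 2.

2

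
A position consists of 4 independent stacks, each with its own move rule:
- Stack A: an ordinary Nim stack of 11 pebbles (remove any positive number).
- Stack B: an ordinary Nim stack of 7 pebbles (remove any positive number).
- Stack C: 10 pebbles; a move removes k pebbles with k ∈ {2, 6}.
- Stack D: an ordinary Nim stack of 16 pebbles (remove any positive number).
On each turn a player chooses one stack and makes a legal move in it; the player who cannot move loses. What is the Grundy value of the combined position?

29

Stack A is a plain Nim stack of size 11, so its Grundy value is 11.
Stack B is a plain Nim stack of size 7, so its Grundy value is 7.
Grundy values for stack C (subtraction set {2, 6}):
k:     0  1  2  3  4  5  6  7  8  9 10
g(k):  0  0  1  1  0  0  1  1  0  0  1
So g(10) = 1.
Stack D is a plain Nim stack of size 16, so its Grundy value is 16.
By the Sprague-Grundy theorem, the Grundy value of a sum of independent games is the XOR of the component values.
Combined value = 11 XOR 7 XOR 1 XOR 16 = 29.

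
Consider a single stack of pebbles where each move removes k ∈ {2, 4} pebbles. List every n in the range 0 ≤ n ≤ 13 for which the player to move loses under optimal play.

Compute g(0), g(1), … for moves {2, 4}:
k:     0  1  2  3  4  5  6  7  8  9 10 11 12 13
g(k):  0  0  1  1  2  2  0  0  1  1  2  2  0  0
The P-positions (g = 0) in 0..13 are 0, 1, 6, 7, 12, 13.

0, 1, 6, 7, 12, 13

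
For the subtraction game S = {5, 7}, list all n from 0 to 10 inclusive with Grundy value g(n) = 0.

Compute g(0), g(1), … for moves {5, 7}:
k:     0  1  2  3  4  5  6  7  8  9 10
g(k):  0  0  0  0  0  1  1  1  1  1  2
The P-positions (g = 0) in 0..10 are 0, 1, 2, 3, 4.

0, 1, 2, 3, 4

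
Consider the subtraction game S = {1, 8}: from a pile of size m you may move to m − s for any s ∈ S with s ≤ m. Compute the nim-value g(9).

0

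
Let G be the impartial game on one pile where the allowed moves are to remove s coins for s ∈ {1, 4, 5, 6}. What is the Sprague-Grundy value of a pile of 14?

Compute g(0), g(1), … for moves {1, 4, 5, 6}:
k:     0  1  2  3  4  5  6  7  8  9 10 11 12 13 14
g(k):  0  1  0  1  2  3  2  3  4  0  1  0  1  2  3
So g(14) = 3.

3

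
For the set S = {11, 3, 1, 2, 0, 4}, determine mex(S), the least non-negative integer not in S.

The values 0, 1, 2, 3, 4 are all present; 5 is the first non-negative integer missing from the set.

5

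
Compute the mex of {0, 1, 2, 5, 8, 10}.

The values 0, 1, 2 are all present; 3 is the first non-negative integer missing from the set.

3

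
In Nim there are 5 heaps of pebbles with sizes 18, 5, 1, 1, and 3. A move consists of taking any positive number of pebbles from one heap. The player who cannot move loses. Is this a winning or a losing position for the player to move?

Winning position

Nim-sum: 18 XOR 5 XOR 1 XOR 1 XOR 3 = 20.
The nim-sum is 20 ≠ 0, so this is an N-position: the player to move can win.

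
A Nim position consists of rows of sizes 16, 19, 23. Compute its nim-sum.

20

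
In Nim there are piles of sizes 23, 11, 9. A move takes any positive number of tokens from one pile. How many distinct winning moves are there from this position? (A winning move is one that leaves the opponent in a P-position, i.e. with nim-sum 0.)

Write each in binary and XOR column by column:
  10111  (23)
  01011  (11)
  01001  (9)
  -----
  10101  (21)
The overall nim-sum is X = 21. A pile of size p has a winning move iff p XOR X < p (reduce it to p XOR X).
  23: 23 XOR 21 = 2 < 23 — winning move (to 2).
  11: 11 XOR 21 = 30 ≥ 11 — no move.
  9: 9 XOR 21 = 28 ≥ 9 — no move.
That gives 1 winning move.

1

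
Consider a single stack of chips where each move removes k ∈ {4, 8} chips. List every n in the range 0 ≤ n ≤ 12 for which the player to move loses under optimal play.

0, 1, 2, 3, 12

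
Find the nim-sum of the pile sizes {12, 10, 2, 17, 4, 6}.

Nim-sum: 12 XOR 10 XOR 2 XOR 17 XOR 4 XOR 6 = 23.

23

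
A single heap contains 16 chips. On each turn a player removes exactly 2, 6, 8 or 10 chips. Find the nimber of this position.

Build the Grundy sequence with g(k) = mex{g(k−s) : s ∈ {2, 6, 8, 10}, s ≤ k}:
k:     0  1  2  3  4  5  6  7  8  9 10 11 12 13 14 15 16
g(k):  0  0  1  1  0  0  1  1  2  2  3  3  2  2  3  3  0
So g(16) = 0.

0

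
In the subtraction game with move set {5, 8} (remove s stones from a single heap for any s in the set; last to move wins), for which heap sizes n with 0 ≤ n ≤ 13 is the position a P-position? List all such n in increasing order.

Grundy values for subtraction set {5, 8}:
g(0) = mex{} = 0
g(1) = mex{} = 0
g(2) = mex{} = 0
g(3) = mex{} = 0
g(4) = mex{} = 0
g(5) = mex{0} = 1
g(6) = mex{0} = 1
g(7) = mex{0} = 1
g(8) = mex{0} = 1
g(9) = mex{0} = 1
g(10) = mex{0,1} = 2
g(11) = mex{0,1} = 2
g(12) = mex{0,1} = 2
g(13) = mex{1} = 0
The P-positions (g = 0) in 0..13 are 0, 1, 2, 3, 4, 13.

0, 1, 2, 3, 4, 13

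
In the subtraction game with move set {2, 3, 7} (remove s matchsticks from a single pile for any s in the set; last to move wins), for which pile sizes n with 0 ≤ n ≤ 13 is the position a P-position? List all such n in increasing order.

0, 1, 5, 6, 10, 11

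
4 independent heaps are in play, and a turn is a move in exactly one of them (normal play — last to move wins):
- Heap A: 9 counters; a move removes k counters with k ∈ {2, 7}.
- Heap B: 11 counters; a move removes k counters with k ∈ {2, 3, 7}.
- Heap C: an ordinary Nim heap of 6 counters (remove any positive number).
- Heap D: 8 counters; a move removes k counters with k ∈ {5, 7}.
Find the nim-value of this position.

Build the Grundy sequence for heap A with g(k) = mex{g(k−s) : s ∈ {2, 7}, s ≤ k}:
g(0) = mex{} = 0
g(1) = mex{} = 0
g(2) = mex{0} = 1
g(3) = mex{0} = 1
g(4) = mex{1} = 0
g(5) = mex{1} = 0
g(6) = mex{0} = 1
g(7) = mex{0} = 1
g(8) = mex{0,1} = 2
g(9) = mex{1} = 0
So g(9) = 0.
Build the Grundy sequence for heap B with g(k) = mex{g(k−s) : s ∈ {2, 3, 7}, s ≤ k}:
k:     0  1  2  3  4  5  6  7  8  9 10 11
g(k):  0  0  1  1  2  0  0  1  1  2  0  0
So g(11) = 0.
Heap C is a plain Nim heap of size 6, so its Grundy value is 6.
For heap D, compute g(0), g(1), … with moves {5, 7}:
g(0) = mex{} = 0
g(1) = mex{} = 0
g(2) = mex{} = 0
g(3) = mex{} = 0
g(4) = mex{} = 0
g(5) = mex{0} = 1
g(6) = mex{0} = 1
g(7) = mex{0} = 1
g(8) = mex{0} = 1
So g(8) = 1.
The value of a disjunctive sum is the nim-sum of the parts.
Combined value = 0 ⊕ 0 ⊕ 6 ⊕ 1 = 7.

7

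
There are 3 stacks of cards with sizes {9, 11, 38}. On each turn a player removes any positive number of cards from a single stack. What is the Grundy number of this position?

Compute the nim-sum pairwise:
9 XOR 11 = 2
2 XOR 38 = 36

36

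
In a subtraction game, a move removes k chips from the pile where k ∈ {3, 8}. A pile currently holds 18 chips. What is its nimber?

Build the Grundy sequence with g(k) = mex{g(k−s) : s ∈ {3, 8}, s ≤ k}:
k:     0  1  2  3  4  5  6  7  8  9 10 11 12 13 14 15 16 17 18
g(k):  0  0  0  1  1  1  0  0  2  1  1  0  0  0  1  1  1  0  0
So g(18) = 0.

0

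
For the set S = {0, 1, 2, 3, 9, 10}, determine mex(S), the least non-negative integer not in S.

The values 0, 1, 2, 3 are all present; 4 is the first non-negative integer missing from the set.

4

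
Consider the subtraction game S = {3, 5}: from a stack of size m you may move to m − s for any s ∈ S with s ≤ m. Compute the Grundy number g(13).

1

Build the Grundy sequence with g(k) = mex{g(k−s) : s ∈ {3, 5}, s ≤ k}:
k:     0  1  2  3  4  5  6  7  8  9 10 11 12 13
g(k):  0  0  0  1  1  1  2  2  0  0  0  1  1  1
So g(13) = 1.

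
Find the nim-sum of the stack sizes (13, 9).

Bitwise XOR of the heap sizes:
  1101  (13)
  1001  (9)
  ----
  0100  (4)

4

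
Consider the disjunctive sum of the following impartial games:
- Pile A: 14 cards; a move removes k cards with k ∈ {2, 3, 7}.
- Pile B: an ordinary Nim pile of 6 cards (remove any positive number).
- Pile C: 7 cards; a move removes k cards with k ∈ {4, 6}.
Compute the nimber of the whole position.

5

Build the Grundy sequence for pile A with g(k) = mex{g(k−s) : s ∈ {2, 3, 7}, s ≤ k}:
k:     0  1  2  3  4  5  6  7  8  9 10 11 12 13 14
g(k):  0  0  1  1  2  0  0  1  1  2  0  0  1  1  2
So g(14) = 2.
Pile B is a plain Nim pile of size 6, so its Grundy value is 6.
For pile C, compute g(0), g(1), … with moves {4, 6}:
k:     0  1  2  3  4  5  6  7
g(k):  0  0  0  0  1  1  1  1
So g(7) = 1.
By the Sprague-Grundy theorem, the Grundy value of a sum of independent games is the XOR of the component values.
Combined value = 2 XOR 6 XOR 1 = 5.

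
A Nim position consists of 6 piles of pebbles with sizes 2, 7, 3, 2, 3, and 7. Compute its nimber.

0

Compute the nim-sum pairwise:
2 ⊕ 7 = 5
5 ⊕ 3 = 6
6 ⊕ 2 = 4
4 ⊕ 3 = 7
7 ⊕ 7 = 0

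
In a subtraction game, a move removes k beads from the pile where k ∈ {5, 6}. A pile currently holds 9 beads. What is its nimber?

Grundy values for subtraction set {5, 6}:
k:     0  1  2  3  4  5  6  7  8  9
g(k):  0  0  0  0  0  1  1  1  1  1
So g(9) = 1.

1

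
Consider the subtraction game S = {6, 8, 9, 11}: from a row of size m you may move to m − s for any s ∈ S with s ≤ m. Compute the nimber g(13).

Build the Grundy sequence with g(k) = mex{g(k−s) : s ∈ {6, 8, 9, 11}, s ≤ k}:
g(0) = mex{} = 0
g(1) = mex{} = 0
g(2) = mex{} = 0
g(3) = mex{} = 0
g(4) = mex{} = 0
g(5) = mex{} = 0
g(6) = mex{0} = 1
g(7) = mex{0} = 1
g(8) = mex{0} = 1
g(9) = mex{0} = 1
g(10) = mex{0} = 1
g(11) = mex{0} = 1
g(12) = mex{0,1} = 2
g(13) = mex{0,1} = 2
So g(13) = 2.

2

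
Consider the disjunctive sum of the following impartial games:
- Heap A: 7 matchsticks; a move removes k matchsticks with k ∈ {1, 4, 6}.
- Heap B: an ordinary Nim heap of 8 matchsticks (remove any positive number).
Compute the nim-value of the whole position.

Build the Grundy sequence for heap A with g(k) = mex{g(k−s) : s ∈ {1, 4, 6}, s ≤ k}:
k:     0  1  2  3  4  5  6  7
g(k):  0  1  0  1  2  0  1  0
So g(7) = 0.
Heap B is a plain Nim heap of size 8, so its Grundy value is 8.
The value of a disjunctive sum is the nim-sum of the parts.
Combined value = 0 ⊕ 8 = 8.

8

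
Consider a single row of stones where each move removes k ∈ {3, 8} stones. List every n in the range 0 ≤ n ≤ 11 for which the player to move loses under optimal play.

Grundy values for subtraction set {3, 8}:
k:     0  1  2  3  4  5  6  7  8  9 10 11
g(k):  0  0  0  1  1  1  0  0  2  1  1  0
The P-positions (g = 0) in 0..11 are 0, 1, 2, 6, 7, 11.

0, 1, 2, 6, 7, 11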